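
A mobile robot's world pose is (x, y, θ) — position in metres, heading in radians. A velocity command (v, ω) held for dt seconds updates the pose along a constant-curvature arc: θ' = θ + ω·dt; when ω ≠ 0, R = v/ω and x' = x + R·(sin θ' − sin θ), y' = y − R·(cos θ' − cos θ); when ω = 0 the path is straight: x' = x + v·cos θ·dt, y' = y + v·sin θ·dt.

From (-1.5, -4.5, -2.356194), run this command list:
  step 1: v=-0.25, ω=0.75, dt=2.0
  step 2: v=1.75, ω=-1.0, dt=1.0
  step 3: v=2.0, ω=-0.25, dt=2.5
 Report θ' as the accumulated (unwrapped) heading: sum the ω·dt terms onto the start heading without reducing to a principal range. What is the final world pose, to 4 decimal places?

step 1: θ'=-0.8562 (R=-0.3333) → pose (-1.4839, -4.0459, -0.8562)
step 2: θ'=-1.8562 (R=-1.7500) → pose (-1.1266, -5.6854, -1.8562)
step 3: θ'=-2.4812 (R=-8.0000) → pose (-3.8955, -9.7510, -2.4812)

(-3.8955, -9.7510, -2.4812)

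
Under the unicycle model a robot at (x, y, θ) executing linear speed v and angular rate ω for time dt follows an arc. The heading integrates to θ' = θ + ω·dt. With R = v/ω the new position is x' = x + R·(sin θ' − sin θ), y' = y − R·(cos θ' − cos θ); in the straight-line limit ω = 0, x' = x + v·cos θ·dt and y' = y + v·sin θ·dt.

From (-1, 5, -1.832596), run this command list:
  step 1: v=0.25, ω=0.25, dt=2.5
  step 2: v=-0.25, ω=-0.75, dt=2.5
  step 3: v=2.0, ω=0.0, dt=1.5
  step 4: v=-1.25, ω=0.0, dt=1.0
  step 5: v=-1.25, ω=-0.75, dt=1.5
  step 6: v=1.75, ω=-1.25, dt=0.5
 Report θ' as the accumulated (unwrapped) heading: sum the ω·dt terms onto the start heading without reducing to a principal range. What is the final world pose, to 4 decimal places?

step 1: θ'=-1.2076 (R=1.0000) → pose (-0.9688, 4.3859, -1.2076)
step 2: θ'=-3.0826 (R=0.3333) → pose (-0.6769, 4.8371, -3.0826)
step 3: θ'=-3.0826 (straight) → pose (-3.6717, 4.6602, -3.0826)
step 4: θ'=-3.0826 (straight) → pose (-2.4239, 4.7339, -3.0826)
step 5: θ'=-4.2076 (R=1.6667) → pose (-0.8668, 3.8762, -4.2076)
step 6: θ'=-4.8326 (R=-1.4000) → pose (-1.0313, 4.7211, -4.8326)

(-1.0313, 4.7211, -4.8326)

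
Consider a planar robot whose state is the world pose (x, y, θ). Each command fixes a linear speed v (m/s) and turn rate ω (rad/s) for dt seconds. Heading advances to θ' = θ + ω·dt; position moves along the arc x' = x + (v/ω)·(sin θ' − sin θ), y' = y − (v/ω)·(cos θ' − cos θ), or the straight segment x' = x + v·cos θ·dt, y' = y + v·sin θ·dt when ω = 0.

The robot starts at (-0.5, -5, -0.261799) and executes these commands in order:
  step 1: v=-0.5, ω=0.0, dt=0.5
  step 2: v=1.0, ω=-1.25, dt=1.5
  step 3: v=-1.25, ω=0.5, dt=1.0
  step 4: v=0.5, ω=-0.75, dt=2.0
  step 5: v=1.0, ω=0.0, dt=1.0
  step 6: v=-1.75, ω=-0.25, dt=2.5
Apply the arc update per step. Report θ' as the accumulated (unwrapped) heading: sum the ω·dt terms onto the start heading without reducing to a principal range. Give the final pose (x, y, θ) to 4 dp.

(2.5511, -6.8924, -3.7618)

step 1: θ'=-0.2618 (straight) → pose (-0.7415, -4.9353, -0.2618)
step 2: θ'=-2.1368 (R=-0.8000) → pose (-0.2733, -6.1370, -2.1368)
step 3: θ'=-1.6368 (R=-2.5000) → pose (0.1111, -4.9613, -1.6368)
step 4: θ'=-3.1368 (R=-0.6667) → pose (-0.5509, -5.5840, -3.1368)
step 5: θ'=-3.1368 (straight) → pose (-1.5509, -5.5888, -3.1368)
step 6: θ'=-3.7618 (R=7.0000) → pose (2.5511, -6.8924, -3.7618)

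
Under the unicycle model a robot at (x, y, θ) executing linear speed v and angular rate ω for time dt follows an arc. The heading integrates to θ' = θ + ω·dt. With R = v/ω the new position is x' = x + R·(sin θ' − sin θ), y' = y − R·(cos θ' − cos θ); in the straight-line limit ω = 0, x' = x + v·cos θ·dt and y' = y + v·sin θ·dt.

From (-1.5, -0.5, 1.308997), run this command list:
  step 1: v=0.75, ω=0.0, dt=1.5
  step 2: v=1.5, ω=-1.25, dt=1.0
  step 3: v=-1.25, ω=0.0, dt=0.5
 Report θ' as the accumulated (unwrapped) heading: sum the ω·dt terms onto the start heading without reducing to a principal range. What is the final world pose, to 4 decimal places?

(-0.7444, 1.4371, 0.0590)

step 1: θ'=1.3090 (straight) → pose (-1.2088, 0.5867, 1.3090)
step 2: θ'=0.0590 (R=-1.2000) → pose (-0.1205, 1.4740, 0.0590)
step 3: θ'=0.0590 (straight) → pose (-0.7444, 1.4371, 0.0590)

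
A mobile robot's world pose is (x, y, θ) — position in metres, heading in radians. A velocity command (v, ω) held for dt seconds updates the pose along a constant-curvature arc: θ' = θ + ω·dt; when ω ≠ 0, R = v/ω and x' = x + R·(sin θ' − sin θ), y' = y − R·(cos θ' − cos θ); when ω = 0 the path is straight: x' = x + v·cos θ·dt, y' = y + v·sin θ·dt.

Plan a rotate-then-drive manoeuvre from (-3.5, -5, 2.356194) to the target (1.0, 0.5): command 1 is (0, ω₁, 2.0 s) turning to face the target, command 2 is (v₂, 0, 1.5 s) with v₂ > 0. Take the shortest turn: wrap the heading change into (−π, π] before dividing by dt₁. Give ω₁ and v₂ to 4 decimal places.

heading to target = atan2(0.5−-5, 1−-3.5) = 0.8851
Δθ = wrap(0.8851 − 2.3562) = -1.4711; ω₁ = Δθ/dt₁ = -0.7356
distance = √((1−-3.5)² + (0.5−-5)²) = 7.1063; v₂ = distance/dt₂ = 4.7376

ω₁ = -0.7356, v₂ = 4.7376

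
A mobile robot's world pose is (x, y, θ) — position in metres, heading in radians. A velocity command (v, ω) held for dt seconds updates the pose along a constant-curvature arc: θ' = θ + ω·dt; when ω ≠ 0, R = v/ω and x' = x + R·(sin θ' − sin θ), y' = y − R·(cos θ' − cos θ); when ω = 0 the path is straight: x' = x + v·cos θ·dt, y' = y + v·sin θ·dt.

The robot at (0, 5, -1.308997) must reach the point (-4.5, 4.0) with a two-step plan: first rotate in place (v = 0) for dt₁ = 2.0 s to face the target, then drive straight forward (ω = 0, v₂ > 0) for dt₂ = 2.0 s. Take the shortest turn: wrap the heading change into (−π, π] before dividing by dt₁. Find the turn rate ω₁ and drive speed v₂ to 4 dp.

ω₁ = -0.8070, v₂ = 2.3049

heading to target = atan2(4−5, -4.5−0) = -2.9229
Δθ = wrap(-2.9229 − -1.3090) = -1.6139; ω₁ = Δθ/dt₁ = -0.8070
distance = √((-4.5−0)² + (4−5)²) = 4.6098; v₂ = distance/dt₂ = 2.3049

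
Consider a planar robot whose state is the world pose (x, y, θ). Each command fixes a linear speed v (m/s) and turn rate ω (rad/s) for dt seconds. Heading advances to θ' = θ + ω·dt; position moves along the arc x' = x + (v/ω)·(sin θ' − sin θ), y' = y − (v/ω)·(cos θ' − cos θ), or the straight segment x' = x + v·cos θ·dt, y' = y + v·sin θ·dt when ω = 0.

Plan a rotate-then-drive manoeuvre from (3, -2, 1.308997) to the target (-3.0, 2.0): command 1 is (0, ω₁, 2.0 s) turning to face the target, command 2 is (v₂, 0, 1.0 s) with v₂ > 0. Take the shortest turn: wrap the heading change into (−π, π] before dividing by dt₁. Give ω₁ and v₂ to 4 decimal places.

ω₁ = 0.6223, v₂ = 7.2111

heading to target = atan2(2−-2, -3−3) = 2.5536
Δθ = wrap(2.5536 − 1.3090) = 1.2446; ω₁ = Δθ/dt₁ = 0.6223
distance = √((-3−3)² + (2−-2)²) = 7.2111; v₂ = distance/dt₂ = 7.2111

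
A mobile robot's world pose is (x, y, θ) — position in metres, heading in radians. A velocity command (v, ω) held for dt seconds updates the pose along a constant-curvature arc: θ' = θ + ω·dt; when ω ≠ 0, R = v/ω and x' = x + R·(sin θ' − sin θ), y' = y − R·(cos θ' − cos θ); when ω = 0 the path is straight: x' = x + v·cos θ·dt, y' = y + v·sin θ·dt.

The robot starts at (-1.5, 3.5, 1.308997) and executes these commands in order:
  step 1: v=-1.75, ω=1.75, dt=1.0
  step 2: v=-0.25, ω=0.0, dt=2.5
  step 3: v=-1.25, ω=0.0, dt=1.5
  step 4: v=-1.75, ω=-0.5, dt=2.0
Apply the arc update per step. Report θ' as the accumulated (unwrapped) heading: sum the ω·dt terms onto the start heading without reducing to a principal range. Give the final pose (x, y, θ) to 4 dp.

(4.6773, 0.1919, 2.0590)

step 1: θ'=3.0590 (R=-1.0000) → pose (-0.6166, 2.2446, 3.0590)
step 2: θ'=3.0590 (straight) → pose (0.0063, 2.1930, 3.0590)
step 3: θ'=3.0590 (straight) → pose (1.8749, 2.0383, 3.0590)
step 4: θ'=2.0590 (R=3.5000) → pose (4.6773, 0.1919, 2.0590)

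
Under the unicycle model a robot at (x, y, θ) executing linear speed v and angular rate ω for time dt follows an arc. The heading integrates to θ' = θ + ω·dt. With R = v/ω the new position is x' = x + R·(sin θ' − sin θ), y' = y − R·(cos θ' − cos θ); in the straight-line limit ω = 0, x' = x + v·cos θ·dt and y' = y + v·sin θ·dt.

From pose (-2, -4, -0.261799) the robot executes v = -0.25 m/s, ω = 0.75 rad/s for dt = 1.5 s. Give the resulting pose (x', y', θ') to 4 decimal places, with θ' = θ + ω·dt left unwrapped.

θ' = -0.2618 + 0.75·1.5 = 0.8632
R = v/ω = -0.25/0.75 = -0.3333
x' = -2 + -0.3333·(sin 0.8632 − sin -0.2618) = -2.3396
y' = -4 − -0.3333·(cos 0.8632 − cos -0.2618) = -4.1053

(-2.3396, -4.1053, 0.8632)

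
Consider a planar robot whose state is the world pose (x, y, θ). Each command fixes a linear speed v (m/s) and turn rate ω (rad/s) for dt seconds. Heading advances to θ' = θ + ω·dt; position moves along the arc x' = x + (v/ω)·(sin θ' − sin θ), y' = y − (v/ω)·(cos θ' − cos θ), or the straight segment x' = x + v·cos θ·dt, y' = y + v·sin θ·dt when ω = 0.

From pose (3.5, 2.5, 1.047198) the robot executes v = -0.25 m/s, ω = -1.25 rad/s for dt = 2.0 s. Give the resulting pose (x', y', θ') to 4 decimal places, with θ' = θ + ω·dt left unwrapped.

θ' = 1.0472 + -1.25·2.0 = -1.4528
R = v/ω = -0.25/-1.25 = 0.2000
x' = 3.5 + 0.2000·(sin -1.4528 − sin 1.0472) = 3.1282
y' = 2.5 − 0.2000·(cos -1.4528 − cos 1.0472) = 2.5765

(3.1282, 2.5765, -1.4528)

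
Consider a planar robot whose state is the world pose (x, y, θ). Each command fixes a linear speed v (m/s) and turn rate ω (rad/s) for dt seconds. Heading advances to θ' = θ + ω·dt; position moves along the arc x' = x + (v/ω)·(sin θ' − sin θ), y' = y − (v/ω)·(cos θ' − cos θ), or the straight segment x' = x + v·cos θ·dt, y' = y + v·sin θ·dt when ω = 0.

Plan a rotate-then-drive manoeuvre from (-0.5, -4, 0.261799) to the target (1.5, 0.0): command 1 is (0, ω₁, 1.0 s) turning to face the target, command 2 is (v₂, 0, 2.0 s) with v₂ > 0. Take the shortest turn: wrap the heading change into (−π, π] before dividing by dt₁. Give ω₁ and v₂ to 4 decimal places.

heading to target = atan2(0−-4, 1.5−-0.5) = 1.1071
Δθ = wrap(1.1071 − 0.2618) = 0.8453; ω₁ = Δθ/dt₁ = 0.8453
distance = √((1.5−-0.5)² + (0−-4)²) = 4.4721; v₂ = distance/dt₂ = 2.2361

ω₁ = 0.8453, v₂ = 2.2361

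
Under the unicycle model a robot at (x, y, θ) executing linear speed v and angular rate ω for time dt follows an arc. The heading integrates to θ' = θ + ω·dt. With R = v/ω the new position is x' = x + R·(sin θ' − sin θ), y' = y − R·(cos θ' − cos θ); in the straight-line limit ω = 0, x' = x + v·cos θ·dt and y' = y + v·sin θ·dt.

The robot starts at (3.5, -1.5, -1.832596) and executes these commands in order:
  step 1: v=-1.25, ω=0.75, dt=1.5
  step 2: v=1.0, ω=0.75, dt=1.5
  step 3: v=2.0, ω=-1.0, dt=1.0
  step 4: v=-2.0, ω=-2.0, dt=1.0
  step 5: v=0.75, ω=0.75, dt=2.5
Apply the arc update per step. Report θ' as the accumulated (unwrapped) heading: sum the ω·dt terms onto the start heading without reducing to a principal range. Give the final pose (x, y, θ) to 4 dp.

(6.1920, -0.0908, -0.7076)

step 1: θ'=-0.7076 (R=-1.6667) → pose (2.9735, 0.1979, -0.7076)
step 2: θ'=0.4174 (R=1.3333) → pose (4.3807, -0.0077, 0.4174)
step 3: θ'=-0.5826 (R=-2.0000) → pose (6.2918, -0.1659, -0.5826)
step 4: θ'=-2.5826 (R=1.0000) → pose (6.3117, 1.5169, -2.5826)
step 5: θ'=-0.7076 (R=1.0000) → pose (6.1920, -0.0908, -0.7076)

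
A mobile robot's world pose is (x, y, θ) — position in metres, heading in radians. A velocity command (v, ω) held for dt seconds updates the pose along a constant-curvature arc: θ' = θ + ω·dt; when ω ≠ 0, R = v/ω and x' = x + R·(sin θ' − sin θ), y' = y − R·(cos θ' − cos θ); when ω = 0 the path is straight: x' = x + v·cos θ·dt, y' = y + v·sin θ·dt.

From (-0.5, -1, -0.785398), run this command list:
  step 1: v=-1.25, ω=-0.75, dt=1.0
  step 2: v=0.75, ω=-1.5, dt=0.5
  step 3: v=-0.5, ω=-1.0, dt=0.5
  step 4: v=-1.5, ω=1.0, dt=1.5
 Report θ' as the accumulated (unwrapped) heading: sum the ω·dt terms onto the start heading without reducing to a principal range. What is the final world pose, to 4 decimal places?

(0.0105, 1.7433, -1.2854)

step 1: θ'=-1.5354 (R=1.6667) → pose (-0.9871, 0.1195, -1.5354)
step 2: θ'=-2.2854 (R=-0.5000) → pose (-1.1091, -0.2258, -2.2854)
step 3: θ'=-2.7854 (R=0.5000) → pose (-0.9058, -0.0849, -2.7854)
step 4: θ'=-1.2854 (R=-1.5000) → pose (0.0105, 1.7433, -1.2854)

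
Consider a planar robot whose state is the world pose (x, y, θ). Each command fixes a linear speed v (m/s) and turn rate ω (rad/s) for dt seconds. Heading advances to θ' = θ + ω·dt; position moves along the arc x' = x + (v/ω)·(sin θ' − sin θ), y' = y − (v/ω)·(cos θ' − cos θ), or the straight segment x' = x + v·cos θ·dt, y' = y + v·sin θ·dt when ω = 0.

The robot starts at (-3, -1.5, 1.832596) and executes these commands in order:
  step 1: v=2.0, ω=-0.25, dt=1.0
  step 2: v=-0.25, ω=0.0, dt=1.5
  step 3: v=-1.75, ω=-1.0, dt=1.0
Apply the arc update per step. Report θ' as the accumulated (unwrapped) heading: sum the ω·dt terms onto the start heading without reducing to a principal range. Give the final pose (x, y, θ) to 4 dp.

(-4.0547, -1.3808, 0.5826)

step 1: θ'=1.5826 (R=-8.0000) → pose (-3.2720, 0.4762, 1.5826)
step 2: θ'=1.5826 (straight) → pose (-3.2676, 0.1012, 1.5826)
step 3: θ'=0.5826 (R=1.7500) → pose (-4.0547, -1.3808, 0.5826)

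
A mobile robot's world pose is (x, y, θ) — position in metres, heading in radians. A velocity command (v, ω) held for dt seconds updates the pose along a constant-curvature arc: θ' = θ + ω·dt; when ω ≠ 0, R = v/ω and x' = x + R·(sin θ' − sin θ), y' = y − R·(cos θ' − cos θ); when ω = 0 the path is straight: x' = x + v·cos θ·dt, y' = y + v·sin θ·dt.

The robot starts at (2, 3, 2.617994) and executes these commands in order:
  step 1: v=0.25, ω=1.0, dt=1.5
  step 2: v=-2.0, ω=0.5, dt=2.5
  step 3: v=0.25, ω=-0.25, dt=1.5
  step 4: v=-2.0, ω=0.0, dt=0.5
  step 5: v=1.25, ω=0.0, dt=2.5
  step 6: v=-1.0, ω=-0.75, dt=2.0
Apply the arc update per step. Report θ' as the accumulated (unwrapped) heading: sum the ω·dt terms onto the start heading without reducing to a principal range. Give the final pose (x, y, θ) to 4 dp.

(3.1036, 6.8486, 3.4930)

step 1: θ'=4.1180 (R=0.2500) → pose (1.6679, 2.9235, 4.1180)
step 2: θ'=5.3680 (R=-4.0000) → pose (1.5246, 7.6021, 5.3680)
step 3: θ'=4.9930 (R=-1.0000) → pose (1.6929, 7.2694, 4.9930)
step 4: θ'=4.9930 (straight) → pose (1.4159, 8.2303, 4.9930)
step 5: θ'=4.9930 (straight) → pose (2.2813, 5.2275, 4.9930)
step 6: θ'=3.4930 (R=1.3333) → pose (3.1036, 6.8486, 3.4930)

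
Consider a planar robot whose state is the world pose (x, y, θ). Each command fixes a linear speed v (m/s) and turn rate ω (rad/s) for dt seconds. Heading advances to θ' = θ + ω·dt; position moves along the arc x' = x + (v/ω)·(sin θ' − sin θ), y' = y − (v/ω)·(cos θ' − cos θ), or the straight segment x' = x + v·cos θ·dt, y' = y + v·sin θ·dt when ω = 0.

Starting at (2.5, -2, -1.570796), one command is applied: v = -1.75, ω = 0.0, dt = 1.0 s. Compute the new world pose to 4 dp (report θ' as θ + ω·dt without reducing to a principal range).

θ' = -1.5708 + 0.0·1.0 = -1.5708
ω = 0 → straight: x' = 2.5 + -1.75·cos(-1.5708)·1.0 = 2.5000
y' = -2 + -1.75·sin(-1.5708)·1.0 = -0.2500

(2.5000, -0.2500, -1.5708)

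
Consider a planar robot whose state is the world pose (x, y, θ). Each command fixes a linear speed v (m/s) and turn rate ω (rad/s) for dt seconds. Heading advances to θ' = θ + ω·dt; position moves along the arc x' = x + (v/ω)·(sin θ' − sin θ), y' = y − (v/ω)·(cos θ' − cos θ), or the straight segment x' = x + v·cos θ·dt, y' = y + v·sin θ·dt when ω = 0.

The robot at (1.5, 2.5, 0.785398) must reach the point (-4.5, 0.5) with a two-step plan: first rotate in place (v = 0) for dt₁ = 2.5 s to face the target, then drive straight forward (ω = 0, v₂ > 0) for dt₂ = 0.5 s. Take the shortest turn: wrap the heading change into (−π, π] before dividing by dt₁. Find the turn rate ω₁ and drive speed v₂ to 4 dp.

ω₁ = 1.0712, v₂ = 12.6491

heading to target = atan2(0.5−2.5, -4.5−1.5) = -2.8198
Δθ = wrap(-2.8198 − 0.7854) = 2.6779; ω₁ = Δθ/dt₁ = 1.0712
distance = √((-4.5−1.5)² + (0.5−2.5)²) = 6.3246; v₂ = distance/dt₂ = 12.6491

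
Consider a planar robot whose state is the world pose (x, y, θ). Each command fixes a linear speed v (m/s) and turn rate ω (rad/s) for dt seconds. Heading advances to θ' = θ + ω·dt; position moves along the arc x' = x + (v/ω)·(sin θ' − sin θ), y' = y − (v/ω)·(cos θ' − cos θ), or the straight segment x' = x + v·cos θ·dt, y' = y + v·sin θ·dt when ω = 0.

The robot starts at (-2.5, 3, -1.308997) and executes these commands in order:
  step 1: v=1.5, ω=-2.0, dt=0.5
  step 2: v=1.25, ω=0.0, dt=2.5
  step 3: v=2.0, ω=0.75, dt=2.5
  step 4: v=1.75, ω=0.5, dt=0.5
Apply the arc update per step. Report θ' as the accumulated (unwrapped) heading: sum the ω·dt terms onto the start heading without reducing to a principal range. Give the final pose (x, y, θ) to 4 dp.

(-3.0901, -4.4897, -0.1840)

step 1: θ'=-2.3090 (R=-0.7500) → pose (-2.6697, 2.3012, -2.3090)
step 2: θ'=-2.3090 (straight) → pose (-4.7727, -0.0103, -2.3090)
step 3: θ'=-0.4340 (R=2.6667) → pose (-3.9215, -4.2243, -0.4340)
step 4: θ'=-0.1840 (R=3.5000) → pose (-3.0901, -4.4897, -0.1840)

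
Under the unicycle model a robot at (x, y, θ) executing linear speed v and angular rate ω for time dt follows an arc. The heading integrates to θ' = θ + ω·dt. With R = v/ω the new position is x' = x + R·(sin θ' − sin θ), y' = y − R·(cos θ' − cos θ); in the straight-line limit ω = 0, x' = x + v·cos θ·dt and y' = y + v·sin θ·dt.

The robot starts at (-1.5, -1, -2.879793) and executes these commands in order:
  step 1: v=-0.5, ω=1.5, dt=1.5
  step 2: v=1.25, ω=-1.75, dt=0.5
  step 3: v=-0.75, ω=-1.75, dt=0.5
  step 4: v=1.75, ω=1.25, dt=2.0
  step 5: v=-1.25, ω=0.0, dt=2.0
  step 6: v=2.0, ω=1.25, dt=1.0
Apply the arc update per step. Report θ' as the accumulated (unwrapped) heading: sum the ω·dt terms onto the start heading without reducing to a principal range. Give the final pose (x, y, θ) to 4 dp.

(-0.9378, -2.0335, 1.3702)

step 1: θ'=-0.6298 (R=-0.3333) → pose (-1.3899, -0.4086, -0.6298)
step 2: θ'=-1.5048 (R=-0.7143) → pose (-1.0979, -0.9388, -1.5048)
step 3: θ'=-2.3798 (R=0.4286) → pose (-0.9661, -0.6004, -2.3798)
step 4: θ'=0.1202 (R=1.4000) → pose (0.1681, -3.0033, 0.1202)
step 5: θ'=0.1202 (straight) → pose (-2.3138, -3.3031, 0.1202)
step 6: θ'=1.3702 (R=1.6000) → pose (-0.9378, -2.0335, 1.3702)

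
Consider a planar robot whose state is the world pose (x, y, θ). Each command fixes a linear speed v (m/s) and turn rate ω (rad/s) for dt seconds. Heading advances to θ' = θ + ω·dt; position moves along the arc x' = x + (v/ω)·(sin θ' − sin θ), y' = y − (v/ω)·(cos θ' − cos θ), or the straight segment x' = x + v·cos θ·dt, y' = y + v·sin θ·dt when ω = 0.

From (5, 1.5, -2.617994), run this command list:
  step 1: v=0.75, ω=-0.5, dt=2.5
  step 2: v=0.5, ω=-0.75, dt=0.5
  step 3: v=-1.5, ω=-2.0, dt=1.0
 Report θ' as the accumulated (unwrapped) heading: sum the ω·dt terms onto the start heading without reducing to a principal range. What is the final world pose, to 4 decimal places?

(2.4632, 0.7858, -6.2430)

step 1: θ'=-3.8680 (R=-1.5000) → pose (3.2537, 1.6777, -3.8680)
step 2: θ'=-4.2430 (R=-0.6667) → pose (3.1020, 1.8745, -4.2430)
step 3: θ'=-6.2430 (R=0.7500) → pose (2.4632, 0.7858, -6.2430)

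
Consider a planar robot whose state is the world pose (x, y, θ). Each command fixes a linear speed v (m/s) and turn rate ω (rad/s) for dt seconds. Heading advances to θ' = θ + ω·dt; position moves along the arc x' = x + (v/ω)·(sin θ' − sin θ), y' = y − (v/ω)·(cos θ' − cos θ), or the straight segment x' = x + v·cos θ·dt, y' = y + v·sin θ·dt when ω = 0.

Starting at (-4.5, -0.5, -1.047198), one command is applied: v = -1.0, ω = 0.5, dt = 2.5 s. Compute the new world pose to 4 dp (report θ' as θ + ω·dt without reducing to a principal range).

(-6.6349, 0.4590, 0.2028)

θ' = -1.0472 + 0.5·2.5 = 0.2028
R = v/ω = -1.0/0.5 = -2.0000
x' = -4.5 + -2.0000·(sin 0.2028 − sin -1.0472) = -6.6349
y' = -0.5 − -2.0000·(cos 0.2028 − cos -1.0472) = 0.4590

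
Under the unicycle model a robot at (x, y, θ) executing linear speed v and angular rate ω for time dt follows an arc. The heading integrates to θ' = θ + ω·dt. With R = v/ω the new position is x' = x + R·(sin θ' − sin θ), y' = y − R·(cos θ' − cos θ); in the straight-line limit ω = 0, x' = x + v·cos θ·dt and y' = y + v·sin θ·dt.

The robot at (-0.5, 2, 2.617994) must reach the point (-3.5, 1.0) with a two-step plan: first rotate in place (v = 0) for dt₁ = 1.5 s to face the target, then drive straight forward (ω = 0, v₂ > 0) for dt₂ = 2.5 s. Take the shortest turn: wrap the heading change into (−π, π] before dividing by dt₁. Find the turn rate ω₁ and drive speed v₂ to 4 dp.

heading to target = atan2(1−2, -3.5−-0.5) = -2.8198
Δθ = wrap(-2.8198 − 2.6180) = 0.8453; ω₁ = Δθ/dt₁ = 0.5636
distance = √((-3.5−-0.5)² + (1−2)²) = 3.1623; v₂ = distance/dt₂ = 1.2649

ω₁ = 0.5636, v₂ = 1.2649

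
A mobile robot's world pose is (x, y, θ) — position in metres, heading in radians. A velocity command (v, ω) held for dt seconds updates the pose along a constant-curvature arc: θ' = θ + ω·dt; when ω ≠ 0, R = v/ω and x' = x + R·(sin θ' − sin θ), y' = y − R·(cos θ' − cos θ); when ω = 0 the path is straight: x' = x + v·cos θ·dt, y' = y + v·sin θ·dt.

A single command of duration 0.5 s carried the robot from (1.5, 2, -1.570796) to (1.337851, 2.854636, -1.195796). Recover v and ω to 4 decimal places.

v = -1.7500, ω = 0.7500

Δθ = -1.195796 − -1.570796 = 0.375000
ω = Δθ/dt = 0.375000/0.5 = 0.7500
R = −Δy/(cos θ' − cos θ) = -2.3333
v = R·ω = -2.3333·0.7500 = -1.7500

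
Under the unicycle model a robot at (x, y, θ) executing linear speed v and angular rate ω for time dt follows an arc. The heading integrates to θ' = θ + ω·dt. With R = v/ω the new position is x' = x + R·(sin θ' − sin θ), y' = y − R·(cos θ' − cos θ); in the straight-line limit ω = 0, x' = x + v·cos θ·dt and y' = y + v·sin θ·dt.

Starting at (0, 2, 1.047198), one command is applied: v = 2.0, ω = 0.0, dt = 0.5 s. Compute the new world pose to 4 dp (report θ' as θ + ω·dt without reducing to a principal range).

θ' = 1.0472 + 0.0·0.5 = 1.0472
ω = 0 → straight: x' = 0 + 2.0·cos(1.0472)·0.5 = 0.5000
y' = 2 + 2.0·sin(1.0472)·0.5 = 2.8660

(0.5000, 2.8660, 1.0472)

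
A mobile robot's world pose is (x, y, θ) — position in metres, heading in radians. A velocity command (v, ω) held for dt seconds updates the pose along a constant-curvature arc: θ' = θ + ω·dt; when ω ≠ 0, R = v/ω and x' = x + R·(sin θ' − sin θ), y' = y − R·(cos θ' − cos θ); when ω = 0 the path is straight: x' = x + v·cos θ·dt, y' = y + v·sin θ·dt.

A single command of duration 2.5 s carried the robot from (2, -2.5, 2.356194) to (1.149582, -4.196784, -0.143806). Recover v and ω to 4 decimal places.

v = -1.0000, ω = -1.0000

Δθ = -0.143806 − 2.356194 = -2.500000
ω = Δθ/dt = -2.500000/2.5 = -1.0000
R = −Δy/(cos θ' − cos θ) = 1.0000
v = R·ω = 1.0000·-1.0000 = -1.0000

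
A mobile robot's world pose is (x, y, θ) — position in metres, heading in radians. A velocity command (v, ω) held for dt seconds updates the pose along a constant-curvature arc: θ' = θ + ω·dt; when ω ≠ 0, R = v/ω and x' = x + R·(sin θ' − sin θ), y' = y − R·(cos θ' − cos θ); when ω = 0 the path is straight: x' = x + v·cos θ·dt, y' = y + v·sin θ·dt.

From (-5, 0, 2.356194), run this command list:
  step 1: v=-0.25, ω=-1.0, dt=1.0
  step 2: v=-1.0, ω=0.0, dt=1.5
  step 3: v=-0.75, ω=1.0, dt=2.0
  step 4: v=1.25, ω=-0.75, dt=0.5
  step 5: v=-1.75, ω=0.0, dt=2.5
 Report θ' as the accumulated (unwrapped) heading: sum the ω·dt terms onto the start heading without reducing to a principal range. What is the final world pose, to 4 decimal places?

(-0.6617, -3.3037, 2.9812)

step 1: θ'=1.3562 (R=0.2500) → pose (-4.9325, -0.2300, 1.3562)
step 2: θ'=1.3562 (straight) → pose (-5.2519, -1.6956, 1.3562)
step 3: θ'=3.3562 (R=-0.7500) → pose (-4.3594, -2.5881, 3.3562)
step 4: θ'=2.9812 (R=-1.6667) → pose (-4.9806, -2.6050, 2.9812)
step 5: θ'=2.9812 (straight) → pose (-0.6617, -3.3037, 2.9812)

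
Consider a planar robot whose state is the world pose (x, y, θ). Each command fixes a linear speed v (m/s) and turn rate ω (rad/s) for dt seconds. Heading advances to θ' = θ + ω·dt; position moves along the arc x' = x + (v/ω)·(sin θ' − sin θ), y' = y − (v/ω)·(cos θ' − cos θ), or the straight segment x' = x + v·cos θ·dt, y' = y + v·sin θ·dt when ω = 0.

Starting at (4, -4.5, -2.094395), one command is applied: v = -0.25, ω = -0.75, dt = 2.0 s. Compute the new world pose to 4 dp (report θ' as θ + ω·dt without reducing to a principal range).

θ' = -2.0944 + -0.75·2.0 = -3.5944
R = v/ω = -0.25/-0.75 = 0.3333
x' = 4 + 0.3333·(sin -3.5944 − sin -2.0944) = 4.4345
y' = -4.5 − 0.3333·(cos -3.5944 − cos -2.0944) = -4.3669

(4.4345, -4.3669, -3.5944)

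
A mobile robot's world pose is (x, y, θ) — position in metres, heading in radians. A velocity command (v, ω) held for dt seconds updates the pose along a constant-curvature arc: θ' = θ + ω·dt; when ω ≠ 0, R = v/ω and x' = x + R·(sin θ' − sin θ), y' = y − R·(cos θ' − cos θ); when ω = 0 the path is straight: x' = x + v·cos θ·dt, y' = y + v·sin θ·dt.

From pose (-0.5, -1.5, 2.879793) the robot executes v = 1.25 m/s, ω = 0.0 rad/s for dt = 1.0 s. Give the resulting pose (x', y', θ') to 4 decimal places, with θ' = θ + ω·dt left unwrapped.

θ' = 2.8798 + 0.0·1.0 = 2.8798
ω = 0 → straight: x' = -0.5 + 1.25·cos(2.8798)·1.0 = -1.7074
y' = -1.5 + 1.25·sin(2.8798)·1.0 = -1.1765

(-1.7074, -1.1765, 2.8798)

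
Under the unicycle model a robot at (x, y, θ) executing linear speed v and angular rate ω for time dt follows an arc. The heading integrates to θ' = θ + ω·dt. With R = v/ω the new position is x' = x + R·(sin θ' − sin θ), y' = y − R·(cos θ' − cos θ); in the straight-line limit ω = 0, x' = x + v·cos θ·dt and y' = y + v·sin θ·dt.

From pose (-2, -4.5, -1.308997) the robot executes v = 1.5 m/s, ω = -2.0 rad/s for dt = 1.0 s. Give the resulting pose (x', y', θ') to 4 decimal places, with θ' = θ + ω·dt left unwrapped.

θ' = -1.3090 + -2.0·1.0 = -3.3090
R = v/ω = 1.5/-2.0 = -0.7500
x' = -2 + -0.7500·(sin -3.3090 − sin -1.3090) = -2.8494
y' = -4.5 − -0.7500·(cos -3.3090 − cos -1.3090) = -5.4336

(-2.8494, -5.4336, -3.3090)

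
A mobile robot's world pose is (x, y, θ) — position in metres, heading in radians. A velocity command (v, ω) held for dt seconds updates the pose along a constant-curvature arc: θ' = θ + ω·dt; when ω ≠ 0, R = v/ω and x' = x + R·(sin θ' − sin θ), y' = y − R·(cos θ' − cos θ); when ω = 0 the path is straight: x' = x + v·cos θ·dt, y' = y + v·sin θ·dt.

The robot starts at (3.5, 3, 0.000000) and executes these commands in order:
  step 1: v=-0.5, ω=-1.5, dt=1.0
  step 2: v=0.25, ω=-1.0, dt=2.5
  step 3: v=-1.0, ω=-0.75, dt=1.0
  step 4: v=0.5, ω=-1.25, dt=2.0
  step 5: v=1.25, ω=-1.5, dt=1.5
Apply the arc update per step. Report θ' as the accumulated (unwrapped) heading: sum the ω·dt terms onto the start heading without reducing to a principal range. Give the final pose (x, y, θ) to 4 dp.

step 1: θ'=-1.5000 (R=0.3333) → pose (3.1675, 3.3098, -1.5000)
step 2: θ'=-4.0000 (R=-0.2500) → pose (2.7289, 3.1287, -4.0000)
step 3: θ'=-4.7500 (R=1.3333) → pose (3.0522, 2.2070, -4.7500)
step 4: θ'=-7.2500 (R=-0.4000) → pose (3.7812, 2.4191, -7.2500)
step 5: θ'=-9.5000 (R=-0.8333) → pose (3.0327, 1.1149, -9.5000)

(3.0327, 1.1149, -9.5000)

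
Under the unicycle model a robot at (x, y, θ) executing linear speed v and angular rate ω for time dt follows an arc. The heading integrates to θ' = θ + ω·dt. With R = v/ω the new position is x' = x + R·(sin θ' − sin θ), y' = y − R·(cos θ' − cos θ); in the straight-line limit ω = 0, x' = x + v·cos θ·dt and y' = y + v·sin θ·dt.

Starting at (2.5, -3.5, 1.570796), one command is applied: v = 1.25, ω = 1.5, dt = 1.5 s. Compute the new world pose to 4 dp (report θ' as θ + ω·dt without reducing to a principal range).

(1.1432, -2.8516, 3.8208)

θ' = 1.5708 + 1.5·1.5 = 3.8208
R = v/ω = 1.25/1.5 = 0.8333
x' = 2.5 + 0.8333·(sin 3.8208 − sin 1.5708) = 1.1432
y' = -3.5 − 0.8333·(cos 3.8208 − cos 1.5708) = -2.8516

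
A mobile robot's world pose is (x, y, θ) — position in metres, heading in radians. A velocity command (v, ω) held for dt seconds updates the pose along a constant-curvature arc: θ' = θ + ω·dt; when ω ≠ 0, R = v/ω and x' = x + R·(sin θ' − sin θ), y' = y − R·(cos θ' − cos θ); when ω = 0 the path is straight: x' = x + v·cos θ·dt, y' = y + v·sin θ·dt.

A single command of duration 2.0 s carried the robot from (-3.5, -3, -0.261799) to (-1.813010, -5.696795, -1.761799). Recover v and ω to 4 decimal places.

v = 1.7500, ω = -0.7500

Δθ = -1.761799 − -0.261799 = -1.500000
ω = Δθ/dt = -1.500000/2.0 = -0.7500
R = −Δy/(cos θ' − cos θ) = -2.3333
v = R·ω = -2.3333·-0.7500 = 1.7500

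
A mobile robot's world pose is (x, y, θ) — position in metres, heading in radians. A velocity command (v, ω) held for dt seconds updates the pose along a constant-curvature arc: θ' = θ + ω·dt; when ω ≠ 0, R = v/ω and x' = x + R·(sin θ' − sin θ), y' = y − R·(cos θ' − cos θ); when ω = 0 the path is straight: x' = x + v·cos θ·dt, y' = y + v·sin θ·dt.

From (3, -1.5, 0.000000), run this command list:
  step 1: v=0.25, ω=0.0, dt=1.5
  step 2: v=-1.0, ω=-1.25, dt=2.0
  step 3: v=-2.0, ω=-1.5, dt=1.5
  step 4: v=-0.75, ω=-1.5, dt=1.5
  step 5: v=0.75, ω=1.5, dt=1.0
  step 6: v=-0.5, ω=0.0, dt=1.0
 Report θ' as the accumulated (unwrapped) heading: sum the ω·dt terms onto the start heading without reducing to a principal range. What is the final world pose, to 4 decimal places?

(4.5254, -1.8657, -5.5000)

step 1: θ'=0.0000 (straight) → pose (3.3750, -1.5000, 0.0000)
step 2: θ'=-2.5000 (R=0.8000) → pose (2.8962, -0.0591, -2.5000)
step 3: θ'=-4.7500 (R=1.3333) → pose (5.0266, -1.1774, -4.7500)
step 4: θ'=-7.0000 (R=0.5000) → pose (4.1984, -1.5356, -7.0000)
step 5: θ'=-5.5000 (R=0.5000) → pose (4.8797, -1.5129, -5.5000)
step 6: θ'=-5.5000 (straight) → pose (4.5254, -1.8657, -5.5000)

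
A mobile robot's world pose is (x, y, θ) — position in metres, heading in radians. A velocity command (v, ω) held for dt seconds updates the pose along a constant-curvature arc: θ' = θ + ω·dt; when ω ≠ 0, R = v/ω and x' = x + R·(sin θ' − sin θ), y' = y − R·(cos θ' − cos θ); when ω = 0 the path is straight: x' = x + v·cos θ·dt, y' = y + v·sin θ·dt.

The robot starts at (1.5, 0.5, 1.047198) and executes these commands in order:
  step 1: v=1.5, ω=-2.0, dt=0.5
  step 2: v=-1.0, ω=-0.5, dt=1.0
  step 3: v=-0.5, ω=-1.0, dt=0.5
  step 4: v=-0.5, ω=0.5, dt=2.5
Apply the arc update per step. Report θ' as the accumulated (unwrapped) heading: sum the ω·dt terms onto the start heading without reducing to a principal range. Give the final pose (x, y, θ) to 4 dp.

(-0.1519, 1.6102, 0.2972)

step 1: θ'=0.0472 (R=-0.7500) → pose (2.1141, 0.8742, 0.0472)
step 2: θ'=-0.4528 (R=2.0000) → pose (1.1448, 1.0735, -0.4528)
step 3: θ'=-0.9528 (R=0.5000) → pose (0.9560, 1.2334, -0.9528)
step 4: θ'=0.2972 (R=-1.0000) → pose (-0.1519, 1.6102, 0.2972)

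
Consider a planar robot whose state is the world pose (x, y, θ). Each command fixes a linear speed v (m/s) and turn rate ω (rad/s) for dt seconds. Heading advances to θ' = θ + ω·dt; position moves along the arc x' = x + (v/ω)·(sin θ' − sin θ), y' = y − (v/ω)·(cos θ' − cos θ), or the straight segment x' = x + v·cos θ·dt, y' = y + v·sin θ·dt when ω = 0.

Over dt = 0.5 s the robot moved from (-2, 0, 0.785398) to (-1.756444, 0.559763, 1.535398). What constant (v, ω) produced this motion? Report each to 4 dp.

v = 1.2500, ω = 1.5000

Δθ = 1.535398 − 0.785398 = 0.750000
ω = Δθ/dt = 0.750000/0.5 = 1.5000
R = −Δy/(cos θ' − cos θ) = 0.8333
v = R·ω = 0.8333·1.5000 = 1.2500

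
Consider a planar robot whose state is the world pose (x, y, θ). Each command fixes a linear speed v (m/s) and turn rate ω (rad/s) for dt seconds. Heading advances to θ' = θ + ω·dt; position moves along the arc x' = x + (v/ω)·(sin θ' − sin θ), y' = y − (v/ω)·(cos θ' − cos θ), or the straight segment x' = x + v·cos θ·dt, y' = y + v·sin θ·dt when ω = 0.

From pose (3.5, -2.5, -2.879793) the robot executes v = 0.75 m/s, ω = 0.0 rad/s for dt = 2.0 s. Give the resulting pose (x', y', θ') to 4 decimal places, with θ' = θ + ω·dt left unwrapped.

θ' = -2.8798 + 0.0·2.0 = -2.8798
ω = 0 → straight: x' = 3.5 + 0.75·cos(-2.8798)·2.0 = 2.0511
y' = -2.5 + 0.75·sin(-2.8798)·2.0 = -2.8882

(2.0511, -2.8882, -2.8798)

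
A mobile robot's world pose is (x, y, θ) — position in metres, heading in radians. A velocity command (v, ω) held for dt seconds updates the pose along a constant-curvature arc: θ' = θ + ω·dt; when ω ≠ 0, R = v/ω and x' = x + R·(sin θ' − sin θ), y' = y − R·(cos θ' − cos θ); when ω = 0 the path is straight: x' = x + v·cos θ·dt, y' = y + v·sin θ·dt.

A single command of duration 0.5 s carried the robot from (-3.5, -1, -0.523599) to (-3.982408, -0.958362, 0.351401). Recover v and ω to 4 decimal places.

v = -1.0000, ω = 1.7500

Δθ = 0.351401 − -0.523599 = 0.875000
ω = Δθ/dt = 0.875000/0.5 = 1.7500
R = Δx/(sin θ' − sin θ) = -0.5714
v = R·ω = -0.5714·1.7500 = -1.0000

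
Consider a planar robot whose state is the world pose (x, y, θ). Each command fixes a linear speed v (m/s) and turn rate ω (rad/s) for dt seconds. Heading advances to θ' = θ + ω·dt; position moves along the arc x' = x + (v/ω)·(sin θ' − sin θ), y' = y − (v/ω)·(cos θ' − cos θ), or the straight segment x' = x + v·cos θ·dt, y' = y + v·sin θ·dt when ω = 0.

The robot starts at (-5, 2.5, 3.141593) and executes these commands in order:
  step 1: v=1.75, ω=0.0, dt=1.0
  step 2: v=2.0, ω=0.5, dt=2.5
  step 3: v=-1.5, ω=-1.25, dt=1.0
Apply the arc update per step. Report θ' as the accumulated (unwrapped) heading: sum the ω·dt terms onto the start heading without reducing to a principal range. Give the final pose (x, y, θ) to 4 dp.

(-9.4072, 0.5829, 3.1416)

step 1: θ'=3.1416 (straight) → pose (-6.7500, 2.5000, 3.1416)
step 2: θ'=4.3916 (R=4.0000) → pose (-10.5459, -0.2387, 4.3916)
step 3: θ'=3.1416 (R=1.2000) → pose (-9.4072, 0.5829, 3.1416)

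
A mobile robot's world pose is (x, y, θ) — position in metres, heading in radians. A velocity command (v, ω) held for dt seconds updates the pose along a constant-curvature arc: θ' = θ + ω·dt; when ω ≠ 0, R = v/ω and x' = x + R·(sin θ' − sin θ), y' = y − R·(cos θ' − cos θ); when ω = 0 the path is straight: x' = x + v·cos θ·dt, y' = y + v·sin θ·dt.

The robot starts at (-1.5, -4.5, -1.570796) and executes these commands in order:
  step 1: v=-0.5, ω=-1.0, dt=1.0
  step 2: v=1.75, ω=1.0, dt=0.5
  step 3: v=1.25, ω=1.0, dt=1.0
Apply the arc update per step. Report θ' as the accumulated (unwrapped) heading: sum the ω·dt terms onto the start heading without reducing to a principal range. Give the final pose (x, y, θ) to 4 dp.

(-1.8604, -5.9114, -1.0708)

step 1: θ'=-2.5708 (R=0.5000) → pose (-1.2702, -4.0793, -2.5708)
step 2: θ'=-2.0708 (R=1.7500) → pose (-1.8604, -4.7128, -2.0708)
step 3: θ'=-1.0708 (R=1.2500) → pose (-1.8604, -5.9114, -1.0708)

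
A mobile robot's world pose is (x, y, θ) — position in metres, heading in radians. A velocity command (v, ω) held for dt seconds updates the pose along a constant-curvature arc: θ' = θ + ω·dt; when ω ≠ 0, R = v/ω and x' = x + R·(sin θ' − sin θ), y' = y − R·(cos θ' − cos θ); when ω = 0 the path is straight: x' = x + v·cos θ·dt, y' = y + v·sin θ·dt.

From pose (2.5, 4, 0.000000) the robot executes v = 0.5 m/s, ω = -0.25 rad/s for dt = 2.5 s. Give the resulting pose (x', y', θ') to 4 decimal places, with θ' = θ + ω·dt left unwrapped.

θ' = 0.0000 + -0.25·2.5 = -0.6250
R = v/ω = 0.5/-0.25 = -2.0000
x' = 2.5 + -2.0000·(sin -0.6250 − sin 0.0000) = 3.6702
y' = 4 − -2.0000·(cos -0.6250 − cos 0.0000) = 3.6219

(3.6702, 3.6219, -0.6250)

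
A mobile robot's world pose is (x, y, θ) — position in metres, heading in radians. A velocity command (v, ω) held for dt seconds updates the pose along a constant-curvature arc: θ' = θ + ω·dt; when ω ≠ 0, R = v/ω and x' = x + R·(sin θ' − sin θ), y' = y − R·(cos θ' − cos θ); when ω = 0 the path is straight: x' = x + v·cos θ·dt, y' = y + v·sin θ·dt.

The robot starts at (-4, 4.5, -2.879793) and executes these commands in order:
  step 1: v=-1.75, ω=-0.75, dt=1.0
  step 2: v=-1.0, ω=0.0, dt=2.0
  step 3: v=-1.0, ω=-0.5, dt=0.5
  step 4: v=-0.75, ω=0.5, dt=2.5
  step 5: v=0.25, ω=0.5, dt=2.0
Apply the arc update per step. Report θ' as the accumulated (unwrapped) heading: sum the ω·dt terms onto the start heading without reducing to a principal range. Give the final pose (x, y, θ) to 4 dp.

step 1: θ'=-3.6298 (R=2.3333) → pose (-2.3017, 4.3069, -3.6298)
step 2: θ'=-3.6298 (straight) → pose (-0.5353, 3.3688, -3.6298)
step 3: θ'=-3.8798 (R=2.0000) → pose (-0.1275, 3.0819, -3.8798)
step 4: θ'=-2.6298 (R=-1.5000) → pose (1.6166, 2.8836, -2.6298)
step 5: θ'=-1.6298 (R=0.5000) → pose (1.3623, 2.4771, -1.6298)

(1.3623, 2.4771, -1.6298)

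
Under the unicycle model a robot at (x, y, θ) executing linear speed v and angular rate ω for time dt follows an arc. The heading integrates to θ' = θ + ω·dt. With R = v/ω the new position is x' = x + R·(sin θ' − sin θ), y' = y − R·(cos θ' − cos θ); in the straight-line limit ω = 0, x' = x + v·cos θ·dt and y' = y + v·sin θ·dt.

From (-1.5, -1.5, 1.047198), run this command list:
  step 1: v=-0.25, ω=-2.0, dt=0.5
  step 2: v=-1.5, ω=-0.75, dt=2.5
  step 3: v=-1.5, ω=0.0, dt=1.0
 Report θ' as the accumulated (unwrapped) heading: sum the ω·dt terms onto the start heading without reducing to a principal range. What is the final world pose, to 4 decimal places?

(-3.2497, 2.3945, -1.8278)

step 1: θ'=0.0472 (R=0.1250) → pose (-1.6024, -1.5624, 0.0472)
step 2: θ'=-1.8278 (R=2.0000) → pose (-3.6310, 0.9438, -1.8278)
step 3: θ'=-1.8278 (straight) → pose (-3.2497, 2.3945, -1.8278)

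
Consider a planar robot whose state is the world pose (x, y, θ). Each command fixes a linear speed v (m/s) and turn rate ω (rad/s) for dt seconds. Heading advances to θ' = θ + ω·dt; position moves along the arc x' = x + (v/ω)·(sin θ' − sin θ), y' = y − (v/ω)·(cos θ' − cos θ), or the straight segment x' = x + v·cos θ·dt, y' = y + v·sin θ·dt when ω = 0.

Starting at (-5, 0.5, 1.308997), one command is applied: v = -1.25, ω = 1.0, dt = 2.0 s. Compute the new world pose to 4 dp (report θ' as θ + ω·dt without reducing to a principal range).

(-3.5843, -1.0560, 3.3090)

θ' = 1.3090 + 1.0·2.0 = 3.3090
R = v/ω = -1.25/1.0 = -1.2500
x' = -5 + -1.2500·(sin 3.3090 − sin 1.3090) = -3.5843
y' = 0.5 − -1.2500·(cos 3.3090 − cos 1.3090) = -1.0560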